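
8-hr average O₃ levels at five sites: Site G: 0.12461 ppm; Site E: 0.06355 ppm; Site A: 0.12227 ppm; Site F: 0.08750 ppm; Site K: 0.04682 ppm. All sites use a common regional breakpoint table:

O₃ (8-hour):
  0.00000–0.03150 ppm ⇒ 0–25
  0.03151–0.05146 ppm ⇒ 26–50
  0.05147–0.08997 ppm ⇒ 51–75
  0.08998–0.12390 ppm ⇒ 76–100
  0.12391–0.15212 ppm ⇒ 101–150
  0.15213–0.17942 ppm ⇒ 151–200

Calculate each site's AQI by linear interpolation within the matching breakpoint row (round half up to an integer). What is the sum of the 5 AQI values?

377

Site G 0.12461: bracket 0.12391–0.15212 → index 101–150; slope 49/0.02821, offset 0.00070.
AQI = 101 + 49/0.02821·0.00070 ≈ 102.22 ⇒ 102.
Site E: 0.06355 ∈ [0.05147, 0.08997] ↔ index [51, 75].
51 + (0.06355−0.05147)·(75−51)/(0.08997−0.05147) = 51 + 0.01208·24/0.03850 ≈ 58.53, so AQI = 59.
Site A: 0.12227 ∈ [0.08998, 0.12390] ↔ index [76, 100].
76 + (0.12227−0.08998)·(100−76)/(0.12390−0.08998) = 76 + 0.03229·24/0.03392 ≈ 98.85, so AQI = 99.
Site F 0.08750: bracket 0.05147–0.08997 → index 51–75; slope 24/0.03850, offset 0.03603.
AQI = 51 + 24/0.03850·0.03603 ≈ 73.46 ⇒ 73.
Site K: 0.04682 ∈ [0.03151, 0.05146] ↔ index [26, 50].
26 + (0.04682−0.03151)·(50−26)/(0.05146−0.03151) = 26 + 0.01531·24/0.01995 ≈ 44.42, so AQI = 44.
AQIs: Site G=102, Site E=59, Site A=99, Site F=73, Site K=44. Sum = 102 + 59 + 99 + 73 + 44 = 377.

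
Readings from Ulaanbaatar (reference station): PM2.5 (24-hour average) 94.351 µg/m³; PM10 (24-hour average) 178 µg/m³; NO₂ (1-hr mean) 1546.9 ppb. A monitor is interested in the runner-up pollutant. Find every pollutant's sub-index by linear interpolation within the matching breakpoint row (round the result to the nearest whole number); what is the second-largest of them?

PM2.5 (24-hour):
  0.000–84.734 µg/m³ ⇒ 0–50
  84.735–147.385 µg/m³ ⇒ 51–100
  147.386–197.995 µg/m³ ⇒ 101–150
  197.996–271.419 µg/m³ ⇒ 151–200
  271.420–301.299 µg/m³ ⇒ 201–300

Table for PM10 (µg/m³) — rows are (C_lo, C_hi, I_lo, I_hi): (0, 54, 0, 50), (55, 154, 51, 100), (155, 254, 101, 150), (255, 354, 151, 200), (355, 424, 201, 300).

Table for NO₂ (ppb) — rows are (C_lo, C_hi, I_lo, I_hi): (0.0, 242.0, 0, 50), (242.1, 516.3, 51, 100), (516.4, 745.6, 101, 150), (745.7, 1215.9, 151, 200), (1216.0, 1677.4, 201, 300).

112

PM2.5: 94.351 ∈ [84.735, 147.385] ↔ index [51, 100].
51 + (94.351−84.735)·(100−51)/(147.385−84.735) = 51 + 9.616·49/62.650 ≈ 58.52, so AQI = 59.
PM10 178: bracket 155–254 → index 101–150; slope 49/99, offset 23.
AQI = 101 + 49/99·23 ≈ 112.38 ⇒ 112.
NO₂ 1546.9: bracket 1216.0–1677.4 → index 201–300; slope 99/461.4, offset 330.9.
AQI = 201 + 99/461.4·330.9 ≈ 272.00 ⇒ 272.
Sub-indices: PM2.5→59, PM10→112, NO₂→272. Ranked high→low: 272, 112, 59. Second-highest sub-index = 112.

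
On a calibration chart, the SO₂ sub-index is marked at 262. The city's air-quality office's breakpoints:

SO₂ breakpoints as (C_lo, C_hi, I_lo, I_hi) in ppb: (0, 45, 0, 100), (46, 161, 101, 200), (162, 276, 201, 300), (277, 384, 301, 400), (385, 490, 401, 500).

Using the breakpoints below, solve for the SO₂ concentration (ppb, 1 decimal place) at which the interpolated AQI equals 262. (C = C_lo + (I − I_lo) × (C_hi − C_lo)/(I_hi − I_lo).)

AQI 262 lies in the 201–300 band, which corresponds to 162–276 ppb.
C = 162 + (262−201)×(276−162)/(300−201) = 162 + 61×114/99 ≈ 232.242 ppb → 232.2 ppb to 1 dp.

232.2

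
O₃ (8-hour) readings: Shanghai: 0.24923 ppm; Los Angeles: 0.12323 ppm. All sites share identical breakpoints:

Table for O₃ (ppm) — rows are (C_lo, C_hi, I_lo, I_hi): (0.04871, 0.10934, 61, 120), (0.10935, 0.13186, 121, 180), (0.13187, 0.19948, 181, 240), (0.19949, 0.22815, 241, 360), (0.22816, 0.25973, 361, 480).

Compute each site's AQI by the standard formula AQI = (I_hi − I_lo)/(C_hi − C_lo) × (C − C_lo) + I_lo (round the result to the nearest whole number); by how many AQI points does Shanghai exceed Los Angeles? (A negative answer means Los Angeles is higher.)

Shanghai: 0.24923 lies in 0.22816–0.25973, so I_lo=361, I_hi=480, C_lo=0.22816, C_hi=0.25973.
(480−361)/(0.25973−0.22816) × (0.24923−0.22816) + 361 = 119/0.03157 × 0.02107 + 361 ≈ 440.42 → 440.
Los Angeles: 0.12323 lies in 0.10935–0.13186, so I_lo=121, I_hi=180, C_lo=0.10935, C_hi=0.13186.
(180−121)/(0.13186−0.10935) × (0.12323−0.10935) + 121 = 59/0.02251 × 0.01388 + 121 ≈ 157.38 → 157.
AQIs: Shanghai=440, Los Angeles=157. Shanghai (440) − Los Angeles (157) = 283.

283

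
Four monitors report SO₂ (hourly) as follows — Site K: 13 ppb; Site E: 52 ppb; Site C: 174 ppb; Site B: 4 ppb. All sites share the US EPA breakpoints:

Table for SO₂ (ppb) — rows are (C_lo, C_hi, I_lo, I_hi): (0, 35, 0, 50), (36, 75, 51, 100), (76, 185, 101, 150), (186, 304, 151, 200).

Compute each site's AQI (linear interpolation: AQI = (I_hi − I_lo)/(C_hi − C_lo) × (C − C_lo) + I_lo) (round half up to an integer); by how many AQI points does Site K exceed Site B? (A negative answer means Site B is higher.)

13

Site K: 13 lies in 0–35, so I_lo=0, I_hi=50, C_lo=0, C_hi=35.
(50−0)/(35−0) × (13−0) + 0 = 50/35 × 13 + 0 ≈ 18.57 → 19.
Site E: 52 lies in 36–75, so I_lo=51, I_hi=100, C_lo=36, C_hi=75.
(100−51)/(75−36) × (52−36) + 51 = 49/39 × 16 + 51 ≈ 71.10 → 71.
Site C 174: bracket 76–185 → index 101–150; slope 49/109, offset 98.
AQI = 101 + 49/109·98 ≈ 145.06 ⇒ 145.
Site B: 4 lies in 0–35, so I_lo=0, I_hi=50, C_lo=0, C_hi=35.
(50−0)/(35−0) × (4−0) + 0 = 50/35 × 4 + 0 ≈ 5.71 → 6.
AQIs: Site K=19, Site E=71, Site C=145, Site B=6. Site K (19) − Site B (6) = 13.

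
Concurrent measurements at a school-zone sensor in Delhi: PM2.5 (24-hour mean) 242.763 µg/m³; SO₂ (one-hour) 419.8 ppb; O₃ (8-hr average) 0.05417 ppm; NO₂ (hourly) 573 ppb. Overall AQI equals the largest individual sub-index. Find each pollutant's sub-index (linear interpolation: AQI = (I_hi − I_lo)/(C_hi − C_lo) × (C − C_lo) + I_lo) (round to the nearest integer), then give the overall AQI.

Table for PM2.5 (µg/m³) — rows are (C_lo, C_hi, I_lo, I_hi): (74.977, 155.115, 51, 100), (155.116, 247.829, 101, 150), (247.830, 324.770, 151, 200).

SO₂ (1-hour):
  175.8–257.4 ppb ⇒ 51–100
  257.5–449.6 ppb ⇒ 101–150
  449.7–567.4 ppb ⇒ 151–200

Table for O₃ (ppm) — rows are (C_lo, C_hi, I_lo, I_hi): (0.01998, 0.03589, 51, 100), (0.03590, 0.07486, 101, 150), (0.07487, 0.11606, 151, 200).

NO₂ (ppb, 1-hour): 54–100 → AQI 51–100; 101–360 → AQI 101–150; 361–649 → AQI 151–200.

PM2.5 242.763: bracket 155.116–247.829 → index 101–150; slope 49/92.713, offset 87.647.
AQI = 101 + 49/92.713·87.647 ≈ 147.32 ⇒ 147.
SO₂: 419.8 lies in 257.5–449.6, so I_lo=101, I_hi=150, C_lo=257.5, C_hi=449.6.
(150−101)/(449.6−257.5) × (419.8−257.5) + 101 = 49/192.1 × 162.3 + 101 ≈ 142.40 → 142.
O₃: row 0.03590–0.07486 (AQI 101–150). (150−101)·(0.05417−0.03590)/(0.07486−0.03590) + 101 = 49·0.01827/0.03896 + 101 ≈ 123.98 → 124.
NO₂ 573: bracket 361–649 → index 151–200; slope 49/288, offset 212.
AQI = 151 + 49/288·212 ≈ 187.07 ⇒ 187.
Sub-indices: PM2.5→147, SO₂→142, O₃→124, NO₂→187. Overall AQI = max = 187; dominant pollutant is NO₂.

187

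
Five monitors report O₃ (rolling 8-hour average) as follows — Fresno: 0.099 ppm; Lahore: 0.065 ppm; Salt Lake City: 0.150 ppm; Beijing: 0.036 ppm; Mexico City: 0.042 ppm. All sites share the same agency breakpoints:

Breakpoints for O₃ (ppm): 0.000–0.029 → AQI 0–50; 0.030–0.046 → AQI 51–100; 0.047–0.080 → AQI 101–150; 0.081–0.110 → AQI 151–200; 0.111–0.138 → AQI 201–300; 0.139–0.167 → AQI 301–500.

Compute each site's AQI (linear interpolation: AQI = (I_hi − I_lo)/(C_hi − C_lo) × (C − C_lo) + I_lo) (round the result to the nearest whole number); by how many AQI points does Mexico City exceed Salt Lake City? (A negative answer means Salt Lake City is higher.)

-291

Fresno: 0.099 ∈ [0.081, 0.110] ↔ index [151, 200].
151 + (0.099−0.081)·(200−151)/(0.110−0.081) = 151 + 0.018·49/0.029 ≈ 181.41, so AQI = 181.
Lahore: 0.065 ∈ [0.047, 0.080] ↔ index [101, 150].
101 + (0.065−0.047)·(150−101)/(0.080−0.047) = 101 + 0.018·49/0.033 ≈ 127.73, so AQI = 128.
Salt Lake City: row 0.139–0.167 (AQI 301–500). (500−301)·(0.150−0.139)/(0.167−0.139) + 301 = 199·0.011/0.028 + 301 ≈ 379.18 → 379.
Beijing: 0.036 lies in 0.030–0.046, so I_lo=51, I_hi=100, C_lo=0.030, C_hi=0.046.
(100−51)/(0.046−0.030) × (0.036−0.030) + 51 = 49/0.016 × 0.006 + 51 ≈ 69.38 → 69.
Mexico City: 0.042 ∈ [0.030, 0.046] ↔ index [51, 100].
51 + (0.042−0.030)·(100−51)/(0.046−0.030) = 51 + 0.012·49/0.016 ≈ 87.75, so AQI = 88.
AQIs: Fresno=181, Lahore=128, Salt Lake City=379, Beijing=69, Mexico City=88. Mexico City (88) − Salt Lake City (379) = -291.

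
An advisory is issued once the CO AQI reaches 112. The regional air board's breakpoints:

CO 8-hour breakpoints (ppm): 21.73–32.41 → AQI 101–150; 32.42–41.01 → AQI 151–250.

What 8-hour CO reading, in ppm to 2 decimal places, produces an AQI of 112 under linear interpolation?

24.13

AQI 112 lies in the 101–150 band, which corresponds to 21.73–32.41 ppm.
C = 21.73 + (112−101)×(32.41−21.73)/(150−101) = 21.73 + 11×10.68/49 ≈ 24.1276 ppm → 24.13 ppm to 2 dp.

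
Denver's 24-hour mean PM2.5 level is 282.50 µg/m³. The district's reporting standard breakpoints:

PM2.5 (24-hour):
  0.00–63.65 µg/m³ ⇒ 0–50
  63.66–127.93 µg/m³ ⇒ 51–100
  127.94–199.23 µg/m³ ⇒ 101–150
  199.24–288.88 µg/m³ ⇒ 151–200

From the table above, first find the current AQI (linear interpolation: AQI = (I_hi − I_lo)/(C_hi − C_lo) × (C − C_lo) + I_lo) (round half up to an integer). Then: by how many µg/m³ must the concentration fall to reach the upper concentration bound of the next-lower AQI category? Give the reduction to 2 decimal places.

83.27

PM2.5: row 199.24–288.88 (AQI 151–200). (200−151)·(282.50−199.24)/(288.88−199.24) + 151 = 49·83.26/89.64 + 151 ≈ 196.51 → 197.
Current AQI 197 is in the Unhealthy range (151–200). The next-lower category tops out at AQI 150, whose upper concentration bound is 199.23 µg/m³.
Reduction needed = 282.50 − 199.23 = 83.27 µg/m³.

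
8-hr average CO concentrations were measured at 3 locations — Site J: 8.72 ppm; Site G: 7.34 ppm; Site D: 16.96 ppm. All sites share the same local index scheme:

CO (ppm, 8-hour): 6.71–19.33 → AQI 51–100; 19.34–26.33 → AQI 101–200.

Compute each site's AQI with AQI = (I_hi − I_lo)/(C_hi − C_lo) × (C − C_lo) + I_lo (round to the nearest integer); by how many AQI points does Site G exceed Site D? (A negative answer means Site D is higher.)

-38

Site J: 8.72 lies in 6.71–19.33, so I_lo=51, I_hi=100, C_lo=6.71, C_hi=19.33.
(100−51)/(19.33−6.71) × (8.72−6.71) + 51 = 49/12.62 × 2.01 + 51 ≈ 58.80 → 59.
Site G: 7.34 lies in 6.71–19.33, so I_lo=51, I_hi=100, C_lo=6.71, C_hi=19.33.
(100−51)/(19.33−6.71) × (7.34−6.71) + 51 = 49/12.62 × 0.63 + 51 ≈ 53.45 → 53.
Site D 16.96: bracket 6.71–19.33 → index 51–100; slope 49/12.62, offset 10.25.
AQI = 51 + 49/12.62·10.25 ≈ 90.80 ⇒ 91.
AQIs: Site J=59, Site G=53, Site D=91. Site G (53) − Site D (91) = -38.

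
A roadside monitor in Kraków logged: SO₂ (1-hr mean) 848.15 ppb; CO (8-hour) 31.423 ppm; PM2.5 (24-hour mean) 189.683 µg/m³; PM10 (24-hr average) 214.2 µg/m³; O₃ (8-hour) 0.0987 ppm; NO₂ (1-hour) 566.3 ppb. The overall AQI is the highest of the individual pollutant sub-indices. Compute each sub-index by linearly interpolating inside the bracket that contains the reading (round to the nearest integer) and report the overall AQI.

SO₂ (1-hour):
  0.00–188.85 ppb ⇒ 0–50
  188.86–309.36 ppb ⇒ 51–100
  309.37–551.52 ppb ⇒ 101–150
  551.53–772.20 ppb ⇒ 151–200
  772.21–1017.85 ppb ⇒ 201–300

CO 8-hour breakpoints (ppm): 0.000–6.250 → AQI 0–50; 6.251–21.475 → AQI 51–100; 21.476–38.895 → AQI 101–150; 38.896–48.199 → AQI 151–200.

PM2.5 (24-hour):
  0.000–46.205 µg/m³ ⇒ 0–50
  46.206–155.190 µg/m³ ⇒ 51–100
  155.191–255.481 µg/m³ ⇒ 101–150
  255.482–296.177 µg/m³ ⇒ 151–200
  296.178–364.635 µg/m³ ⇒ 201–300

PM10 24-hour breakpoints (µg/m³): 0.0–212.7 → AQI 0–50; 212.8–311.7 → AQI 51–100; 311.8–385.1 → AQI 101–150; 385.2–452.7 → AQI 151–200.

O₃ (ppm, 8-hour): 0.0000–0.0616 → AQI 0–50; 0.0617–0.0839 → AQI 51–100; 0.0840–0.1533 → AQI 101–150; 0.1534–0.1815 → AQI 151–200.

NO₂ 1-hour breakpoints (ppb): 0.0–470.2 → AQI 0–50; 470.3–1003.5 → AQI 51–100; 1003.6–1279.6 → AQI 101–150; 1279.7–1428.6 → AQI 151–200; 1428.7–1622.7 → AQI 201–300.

232

SO₂ 848.15: bracket 772.21–1017.85 → index 201–300; slope 99/245.64, offset 75.94.
AQI = 201 + 99/245.64·75.94 ≈ 231.61 ⇒ 232.
CO 31.423: bracket 21.476–38.895 → index 101–150; slope 49/17.419, offset 9.947.
AQI = 101 + 49/17.419·9.947 ≈ 128.98 ⇒ 129.
PM2.5: 189.683 ∈ [155.191, 255.481] ↔ index [101, 150].
101 + (189.683−155.191)·(150−101)/(255.481−155.191) = 101 + 34.492·49/100.290 ≈ 117.85, so AQI = 118.
PM10 214.2: bracket 212.8–311.7 → index 51–100; slope 49/98.9, offset 1.4.
AQI = 51 + 49/98.9·1.4 ≈ 51.69 ⇒ 52.
O₃: row 0.0840–0.1533 (AQI 101–150). (150−101)·(0.0987−0.0840)/(0.1533−0.0840) + 101 = 49·0.0147/0.0693 + 101 ≈ 111.39 → 111.
NO₂: row 470.3–1003.5 (AQI 51–100). (100−51)·(566.3−470.3)/(1003.5−470.3) + 51 = 49·96.0/533.2 + 51 ≈ 59.82 → 60.
Sub-indices: SO₂→232, CO→129, PM2.5→118, PM10→52, O₃→111, NO₂→60. Overall AQI = max = 232; dominant pollutant is SO₂.
AQI 232: Very Unhealthy.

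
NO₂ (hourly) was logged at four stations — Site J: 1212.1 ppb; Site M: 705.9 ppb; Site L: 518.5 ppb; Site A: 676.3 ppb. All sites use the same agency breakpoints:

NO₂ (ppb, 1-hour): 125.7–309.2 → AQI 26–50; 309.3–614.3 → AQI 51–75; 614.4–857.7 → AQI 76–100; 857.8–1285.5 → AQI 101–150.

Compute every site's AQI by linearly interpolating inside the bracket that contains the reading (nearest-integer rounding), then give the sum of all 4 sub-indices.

376

Site J: row 857.8–1285.5 (AQI 101–150). (150−101)·(1212.1−857.8)/(1285.5−857.8) + 101 = 49·354.3/427.7 + 101 ≈ 141.59 → 142.
Site M: row 614.4–857.7 (AQI 76–100). (100−76)·(705.9−614.4)/(857.7−614.4) + 76 = 24·91.5/243.3 + 76 ≈ 85.03 → 85.
Site L: 518.5 ∈ [309.3, 614.3] ↔ index [51, 75].
51 + (518.5−309.3)·(75−51)/(614.3−309.3) = 51 + 209.2·24/305.0 ≈ 67.46, so AQI = 67.
Site A 676.3: bracket 614.4–857.7 → index 76–100; slope 24/243.3, offset 61.9.
AQI = 76 + 24/243.3·61.9 ≈ 82.11 ⇒ 82.
AQIs: Site J=142, Site M=85, Site L=67, Site A=82. Sum = 142 + 85 + 67 + 82 = 376.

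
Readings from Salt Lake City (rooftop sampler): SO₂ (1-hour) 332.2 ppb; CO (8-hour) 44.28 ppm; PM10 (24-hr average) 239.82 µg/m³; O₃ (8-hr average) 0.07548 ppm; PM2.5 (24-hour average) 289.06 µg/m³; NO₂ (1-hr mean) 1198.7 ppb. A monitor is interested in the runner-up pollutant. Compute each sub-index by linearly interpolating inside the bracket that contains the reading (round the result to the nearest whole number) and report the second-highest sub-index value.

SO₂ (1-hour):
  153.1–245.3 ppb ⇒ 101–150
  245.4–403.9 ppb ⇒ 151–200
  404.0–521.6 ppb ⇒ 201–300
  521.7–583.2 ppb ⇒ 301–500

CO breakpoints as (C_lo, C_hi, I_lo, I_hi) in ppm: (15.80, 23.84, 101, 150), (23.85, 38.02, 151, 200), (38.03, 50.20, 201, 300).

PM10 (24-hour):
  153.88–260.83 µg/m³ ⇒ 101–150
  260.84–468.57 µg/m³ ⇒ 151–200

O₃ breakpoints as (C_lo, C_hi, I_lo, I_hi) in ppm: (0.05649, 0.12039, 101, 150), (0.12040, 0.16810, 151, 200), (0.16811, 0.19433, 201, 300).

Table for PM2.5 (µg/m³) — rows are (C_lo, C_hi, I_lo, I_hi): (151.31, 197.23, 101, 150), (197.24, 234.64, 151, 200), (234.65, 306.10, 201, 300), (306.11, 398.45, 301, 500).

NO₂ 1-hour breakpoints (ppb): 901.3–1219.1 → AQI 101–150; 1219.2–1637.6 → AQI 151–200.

252

SO₂ 332.2: bracket 245.4–403.9 → index 151–200; slope 49/158.5, offset 86.8.
AQI = 151 + 49/158.5·86.8 ≈ 177.83 ⇒ 178.
CO 44.28: bracket 38.03–50.20 → index 201–300; slope 99/12.17, offset 6.25.
AQI = 201 + 99/12.17·6.25 ≈ 251.84 ⇒ 252.
PM10: 239.82 lies in 153.88–260.83, so I_lo=101, I_hi=150, C_lo=153.88, C_hi=260.83.
(150−101)/(260.83−153.88) × (239.82−153.88) + 101 = 49/106.95 × 85.94 + 101 ≈ 140.37 → 140.
O₃: 0.07548 lies in 0.05649–0.12039, so I_lo=101, I_hi=150, C_lo=0.05649, C_hi=0.12039.
(150−101)/(0.12039−0.05649) × (0.07548−0.05649) + 101 = 49/0.06390 × 0.01899 + 101 ≈ 115.56 → 116.
PM2.5 289.06: bracket 234.65–306.10 → index 201–300; slope 99/71.45, offset 54.41.
AQI = 201 + 99/71.45·54.41 ≈ 276.39 ⇒ 276.
NO₂: 1198.7 ∈ [901.3, 1219.1] ↔ index [101, 150].
101 + (1198.7−901.3)·(150−101)/(1219.1−901.3) = 101 + 297.4·49/317.8 ≈ 146.85, so AQI = 147.
Sub-indices: SO₂→178, CO→252, PM10→140, O₃→116, PM2.5→276, NO₂→147. Ranked high→low: 276, 252, 178, 147, 140, 116. Second-highest sub-index = 252.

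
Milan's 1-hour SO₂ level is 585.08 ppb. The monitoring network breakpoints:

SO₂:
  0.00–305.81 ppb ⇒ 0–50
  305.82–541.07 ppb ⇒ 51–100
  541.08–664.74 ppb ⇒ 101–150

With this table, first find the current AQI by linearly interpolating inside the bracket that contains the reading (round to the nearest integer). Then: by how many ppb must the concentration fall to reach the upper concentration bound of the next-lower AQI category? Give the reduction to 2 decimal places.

SO₂ 585.08: bracket 541.08–664.74 → index 101–150; slope 49/123.66, offset 44.00.
AQI = 101 + 49/123.66·44.00 ≈ 118.43 ⇒ 118.
Current AQI 118 is in the Unhealthy for Sensitive Groups range (101–150). The next-lower category tops out at AQI 100, whose upper concentration bound is 541.07 ppb.
Reduction needed = 585.08 − 541.07 = 44.01 ppb.

44.01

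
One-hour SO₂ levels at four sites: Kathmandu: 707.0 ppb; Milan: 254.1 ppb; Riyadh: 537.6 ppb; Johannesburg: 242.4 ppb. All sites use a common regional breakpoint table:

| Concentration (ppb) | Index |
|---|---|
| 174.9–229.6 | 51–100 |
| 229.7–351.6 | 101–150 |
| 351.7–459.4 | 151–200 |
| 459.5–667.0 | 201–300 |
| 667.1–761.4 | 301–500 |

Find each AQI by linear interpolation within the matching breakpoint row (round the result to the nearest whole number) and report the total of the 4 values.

Kathmandu: row 667.1–761.4 (AQI 301–500). (500−301)·(707.0−667.1)/(761.4−667.1) + 301 = 199·39.9/94.3 + 301 ≈ 385.20 → 385.
Milan: 254.1 ∈ [229.7, 351.6] ↔ index [101, 150].
101 + (254.1−229.7)·(150−101)/(351.6−229.7) = 101 + 24.4·49/121.9 ≈ 110.81, so AQI = 111.
Riyadh 537.6: bracket 459.5–667.0 → index 201–300; slope 99/207.5, offset 78.1.
AQI = 201 + 99/207.5·78.1 ≈ 238.26 ⇒ 238.
Johannesburg: row 229.7–351.6 (AQI 101–150). (150−101)·(242.4−229.7)/(351.6−229.7) + 101 = 49·12.7/121.9 + 101 ≈ 106.11 → 106.
AQIs: Kathmandu=385, Milan=111, Riyadh=238, Johannesburg=106. Sum = 385 + 111 + 238 + 106 = 840.

840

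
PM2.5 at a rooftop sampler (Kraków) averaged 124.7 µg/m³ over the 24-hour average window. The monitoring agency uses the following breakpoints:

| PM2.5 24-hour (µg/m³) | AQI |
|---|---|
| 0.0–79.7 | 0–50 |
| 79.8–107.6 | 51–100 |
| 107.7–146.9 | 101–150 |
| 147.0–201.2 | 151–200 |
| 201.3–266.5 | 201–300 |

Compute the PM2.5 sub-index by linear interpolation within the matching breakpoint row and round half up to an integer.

PM2.5: 124.7 ∈ [107.7, 146.9] ↔ index [101, 150].
101 + (124.7−107.7)·(150−101)/(146.9−107.7) = 101 + 17.0·49/39.2 ≈ 122.25, so AQI = 122.
AQI 122 falls in the Unhealthy for Sensitive Groups category.

122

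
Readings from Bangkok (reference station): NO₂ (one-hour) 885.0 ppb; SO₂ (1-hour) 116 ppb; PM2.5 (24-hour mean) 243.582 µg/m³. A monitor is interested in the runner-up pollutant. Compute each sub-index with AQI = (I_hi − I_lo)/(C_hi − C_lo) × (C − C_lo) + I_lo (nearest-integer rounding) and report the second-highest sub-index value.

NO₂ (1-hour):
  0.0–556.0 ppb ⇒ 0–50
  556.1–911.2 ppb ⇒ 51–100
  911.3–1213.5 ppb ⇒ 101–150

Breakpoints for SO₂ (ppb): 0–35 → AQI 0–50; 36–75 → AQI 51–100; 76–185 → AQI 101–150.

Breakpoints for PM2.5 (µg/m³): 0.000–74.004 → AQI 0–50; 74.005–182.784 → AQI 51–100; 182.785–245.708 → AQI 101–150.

119

NO₂: 885.0 lies in 556.1–911.2, so I_lo=51, I_hi=100, C_lo=556.1, C_hi=911.2.
(100−51)/(911.2−556.1) × (885.0−556.1) + 51 = 49/355.1 × 328.9 + 51 ≈ 96.38 → 96.
SO₂ 116: bracket 76–185 → index 101–150; slope 49/109, offset 40.
AQI = 101 + 49/109·40 ≈ 118.98 ⇒ 119.
PM2.5: 243.582 lies in 182.785–245.708, so I_lo=101, I_hi=150, C_lo=182.785, C_hi=245.708.
(150−101)/(245.708−182.785) × (243.582−182.785) + 101 = 49/62.923 × 60.797 + 101 ≈ 148.34 → 148.
Sub-indices: NO₂→96, SO₂→119, PM2.5→148. Ranked high→low: 148, 119, 96. Second-highest sub-index = 119.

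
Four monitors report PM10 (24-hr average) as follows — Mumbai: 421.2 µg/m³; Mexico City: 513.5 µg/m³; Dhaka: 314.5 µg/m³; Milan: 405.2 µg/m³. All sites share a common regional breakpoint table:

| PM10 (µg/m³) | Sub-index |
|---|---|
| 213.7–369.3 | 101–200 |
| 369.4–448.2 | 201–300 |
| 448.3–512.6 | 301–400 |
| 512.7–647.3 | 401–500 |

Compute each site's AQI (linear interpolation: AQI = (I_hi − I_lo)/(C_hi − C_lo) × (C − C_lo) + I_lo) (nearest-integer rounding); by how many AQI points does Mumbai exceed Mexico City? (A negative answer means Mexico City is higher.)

Mumbai: 421.2 lies in 369.4–448.2, so I_lo=201, I_hi=300, C_lo=369.4, C_hi=448.2.
(300−201)/(448.2−369.4) × (421.2−369.4) + 201 = 99/78.8 × 51.8 + 201 ≈ 266.08 → 266.
Mexico City: 513.5 ∈ [512.7, 647.3] ↔ index [401, 500].
401 + (513.5−512.7)·(500−401)/(647.3−512.7) = 401 + 0.8·99/134.6 ≈ 401.59, so AQI = 402.
Dhaka: row 213.7–369.3 (AQI 101–200). (200−101)·(314.5−213.7)/(369.3−213.7) + 101 = 99·100.8/155.6 + 101 ≈ 165.13 → 165.
Milan: 405.2 ∈ [369.4, 448.2] ↔ index [201, 300].
201 + (405.2−369.4)·(300−201)/(448.2−369.4) = 201 + 35.8·99/78.8 ≈ 245.98, so AQI = 246.
AQIs: Mumbai=266, Mexico City=402, Dhaka=165, Milan=246. Mumbai (266) − Mexico City (402) = -136.

-136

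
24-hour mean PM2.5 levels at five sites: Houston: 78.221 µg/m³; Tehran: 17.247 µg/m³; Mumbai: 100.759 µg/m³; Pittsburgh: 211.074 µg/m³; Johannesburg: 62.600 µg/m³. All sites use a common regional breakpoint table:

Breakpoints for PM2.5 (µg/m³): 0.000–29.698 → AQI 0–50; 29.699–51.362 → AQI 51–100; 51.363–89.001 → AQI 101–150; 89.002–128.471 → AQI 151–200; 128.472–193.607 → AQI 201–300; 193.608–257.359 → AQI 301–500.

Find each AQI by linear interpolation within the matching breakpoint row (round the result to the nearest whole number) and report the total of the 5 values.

Houston 78.221: bracket 51.363–89.001 → index 101–150; slope 49/37.638, offset 26.858.
AQI = 101 + 49/37.638·26.858 ≈ 135.97 ⇒ 136.
Tehran: 17.247 lies in 0.000–29.698, so I_lo=0, I_hi=50, C_lo=0.000, C_hi=29.698.
(50−0)/(29.698−0.000) × (17.247−0.000) + 0 = 50/29.698 × 17.247 + 0 ≈ 29.04 → 29.
Mumbai: 100.759 ∈ [89.002, 128.471] ↔ index [151, 200].
151 + (100.759−89.002)·(200−151)/(128.471−89.002) = 151 + 11.757·49/39.469 ≈ 165.60, so AQI = 166.
Pittsburgh: 211.074 ∈ [193.608, 257.359] ↔ index [301, 500].
301 + (211.074−193.608)·(500−301)/(257.359−193.608) = 301 + 17.466·199/63.751 ≈ 355.52, so AQI = 356.
Johannesburg: 62.600 lies in 51.363–89.001, so I_lo=101, I_hi=150, C_lo=51.363, C_hi=89.001.
(150−101)/(89.001−51.363) × (62.600−51.363) + 101 = 49/37.638 × 11.237 + 101 ≈ 115.63 → 116.
AQIs: Houston=136, Tehran=29, Mumbai=166, Pittsburgh=356, Johannesburg=116. Sum = 136 + 29 + 166 + 356 + 116 = 803.

803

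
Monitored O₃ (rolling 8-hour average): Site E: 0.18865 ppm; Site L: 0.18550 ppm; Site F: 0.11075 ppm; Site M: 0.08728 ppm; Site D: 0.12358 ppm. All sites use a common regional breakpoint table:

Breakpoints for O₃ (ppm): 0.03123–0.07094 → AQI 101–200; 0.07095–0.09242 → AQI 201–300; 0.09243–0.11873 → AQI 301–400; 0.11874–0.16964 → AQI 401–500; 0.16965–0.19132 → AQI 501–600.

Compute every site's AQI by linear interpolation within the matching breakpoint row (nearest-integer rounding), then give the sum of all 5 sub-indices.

2217

Site E 0.18865: bracket 0.16965–0.19132 → index 501–600; slope 99/0.02167, offset 0.01900.
AQI = 501 + 99/0.02167·0.01900 ≈ 587.80 ⇒ 588.
Site L: 0.18550 lies in 0.16965–0.19132, so I_lo=501, I_hi=600, C_lo=0.16965, C_hi=0.19132.
(600−501)/(0.19132−0.16965) × (0.18550−0.16965) + 501 = 99/0.02167 × 0.01585 + 501 ≈ 573.41 → 573.
Site F: 0.11075 lies in 0.09243–0.11873, so I_lo=301, I_hi=400, C_lo=0.09243, C_hi=0.11873.
(400−301)/(0.11873−0.09243) × (0.11075−0.09243) + 301 = 99/0.02630 × 0.01832 + 301 ≈ 369.96 → 370.
Site M: 0.08728 ∈ [0.07095, 0.09242] ↔ index [201, 300].
201 + (0.08728−0.07095)·(300−201)/(0.09242−0.07095) = 201 + 0.01633·99/0.02147 ≈ 276.30, so AQI = 276.
Site D: 0.12358 lies in 0.11874–0.16964, so I_lo=401, I_hi=500, C_lo=0.11874, C_hi=0.16964.
(500−401)/(0.16964−0.11874) × (0.12358−0.11874) + 401 = 99/0.05090 × 0.00484 + 401 ≈ 410.41 → 410.
AQIs: Site E=588, Site L=573, Site F=370, Site M=276, Site D=410. Sum = 588 + 573 + 370 + 276 + 410 = 2217.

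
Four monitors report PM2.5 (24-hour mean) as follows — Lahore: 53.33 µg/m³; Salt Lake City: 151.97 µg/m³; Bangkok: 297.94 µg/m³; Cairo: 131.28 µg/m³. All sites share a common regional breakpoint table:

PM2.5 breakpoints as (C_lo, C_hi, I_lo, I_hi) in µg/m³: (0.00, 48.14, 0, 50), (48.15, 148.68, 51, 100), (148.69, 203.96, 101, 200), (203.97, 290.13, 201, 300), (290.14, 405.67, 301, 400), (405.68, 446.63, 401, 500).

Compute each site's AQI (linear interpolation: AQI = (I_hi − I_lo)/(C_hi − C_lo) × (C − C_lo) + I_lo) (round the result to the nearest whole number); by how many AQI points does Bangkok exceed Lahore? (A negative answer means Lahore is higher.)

Lahore: row 48.15–148.68 (AQI 51–100). (100−51)·(53.33−48.15)/(148.68−48.15) + 51 = 49·5.18/100.53 + 51 ≈ 53.52 → 54.
Salt Lake City: 151.97 lies in 148.69–203.96, so I_lo=101, I_hi=200, C_lo=148.69, C_hi=203.96.
(200−101)/(203.96−148.69) × (151.97−148.69) + 101 = 99/55.27 × 3.28 + 101 ≈ 106.88 → 107.
Bangkok: row 290.14–405.67 (AQI 301–400). (400−301)·(297.94−290.14)/(405.67−290.14) + 301 = 99·7.80/115.53 + 301 ≈ 307.68 → 308.
Cairo: 131.28 lies in 48.15–148.68, so I_lo=51, I_hi=100, C_lo=48.15, C_hi=148.68.
(100−51)/(148.68−48.15) × (131.28−48.15) + 51 = 49/100.53 × 83.13 + 51 ≈ 91.52 → 92.
AQIs: Lahore=54, Salt Lake City=107, Bangkok=308, Cairo=92. Bangkok (308) − Lahore (54) = 254.

254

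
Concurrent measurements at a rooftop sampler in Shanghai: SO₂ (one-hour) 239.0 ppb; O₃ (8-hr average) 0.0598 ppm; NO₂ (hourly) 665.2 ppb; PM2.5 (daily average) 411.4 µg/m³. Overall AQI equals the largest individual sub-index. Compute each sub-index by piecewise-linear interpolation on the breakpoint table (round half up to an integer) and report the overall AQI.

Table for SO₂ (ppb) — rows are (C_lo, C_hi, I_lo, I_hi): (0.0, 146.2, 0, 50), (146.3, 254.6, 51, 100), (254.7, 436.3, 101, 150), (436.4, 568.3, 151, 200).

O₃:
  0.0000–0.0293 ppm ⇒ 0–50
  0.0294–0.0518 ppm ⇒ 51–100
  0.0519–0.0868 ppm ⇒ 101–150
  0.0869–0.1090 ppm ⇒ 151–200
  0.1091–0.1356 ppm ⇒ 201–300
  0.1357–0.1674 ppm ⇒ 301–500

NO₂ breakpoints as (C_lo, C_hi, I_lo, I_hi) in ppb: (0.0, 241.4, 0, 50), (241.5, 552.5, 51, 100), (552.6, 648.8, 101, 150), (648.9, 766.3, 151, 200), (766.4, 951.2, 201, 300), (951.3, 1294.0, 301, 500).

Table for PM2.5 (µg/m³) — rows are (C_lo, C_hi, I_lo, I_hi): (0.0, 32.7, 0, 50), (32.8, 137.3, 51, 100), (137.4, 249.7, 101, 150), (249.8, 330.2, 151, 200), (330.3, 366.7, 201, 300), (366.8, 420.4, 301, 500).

SO₂: 239.0 lies in 146.3–254.6, so I_lo=51, I_hi=100, C_lo=146.3, C_hi=254.6.
(100−51)/(254.6−146.3) × (239.0−146.3) + 51 = 49/108.3 × 92.7 + 51 ≈ 92.94 → 93.
O₃: 0.0598 ∈ [0.0519, 0.0868] ↔ index [101, 150].
101 + (0.0598−0.0519)·(150−101)/(0.0868−0.0519) = 101 + 0.0079·49/0.0349 ≈ 112.09, so AQI = 112.
NO₂: 665.2 lies in 648.9–766.3, so I_lo=151, I_hi=200, C_lo=648.9, C_hi=766.3.
(200−151)/(766.3−648.9) × (665.2−648.9) + 151 = 49/117.4 × 16.3 + 151 ≈ 157.80 → 158.
PM2.5: 411.4 lies in 366.8–420.4, so I_lo=301, I_hi=500, C_lo=366.8, C_hi=420.4.
(500−301)/(420.4−366.8) × (411.4−366.8) + 301 = 199/53.6 × 44.6 + 301 ≈ 466.59 → 467.
Sub-indices: SO₂→93, O₃→112, NO₂→158, PM2.5→467. Overall AQI = max = 467; dominant pollutant is PM2.5.

467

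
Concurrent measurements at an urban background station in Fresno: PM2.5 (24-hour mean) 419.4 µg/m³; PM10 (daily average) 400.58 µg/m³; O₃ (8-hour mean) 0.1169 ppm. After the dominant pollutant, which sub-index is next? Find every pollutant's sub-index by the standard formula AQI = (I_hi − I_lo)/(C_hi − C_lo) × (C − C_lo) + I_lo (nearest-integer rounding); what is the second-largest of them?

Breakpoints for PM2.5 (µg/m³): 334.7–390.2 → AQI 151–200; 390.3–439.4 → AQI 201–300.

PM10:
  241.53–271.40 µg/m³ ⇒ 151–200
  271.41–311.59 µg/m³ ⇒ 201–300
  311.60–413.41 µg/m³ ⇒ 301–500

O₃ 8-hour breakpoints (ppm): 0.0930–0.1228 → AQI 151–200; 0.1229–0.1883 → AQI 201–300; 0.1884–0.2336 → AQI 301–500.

PM2.5: 419.4 lies in 390.3–439.4, so I_lo=201, I_hi=300, C_lo=390.3, C_hi=439.4.
(300−201)/(439.4−390.3) × (419.4−390.3) + 201 = 99/49.1 × 29.1 + 201 ≈ 259.67 → 260.
PM10 400.58: bracket 311.60–413.41 → index 301–500; slope 199/101.81, offset 88.98.
AQI = 301 + 199/101.81·88.98 ≈ 474.92 ⇒ 475.
O₃: row 0.0930–0.1228 (AQI 151–200). (200−151)·(0.1169−0.0930)/(0.1228−0.0930) + 151 = 49·0.0239/0.0298 + 151 ≈ 190.30 → 190.
Sub-indices: PM2.5→260, PM10→475, O₃→190. Ranked high→low: 475, 260, 190. Second-highest sub-index = 260.

260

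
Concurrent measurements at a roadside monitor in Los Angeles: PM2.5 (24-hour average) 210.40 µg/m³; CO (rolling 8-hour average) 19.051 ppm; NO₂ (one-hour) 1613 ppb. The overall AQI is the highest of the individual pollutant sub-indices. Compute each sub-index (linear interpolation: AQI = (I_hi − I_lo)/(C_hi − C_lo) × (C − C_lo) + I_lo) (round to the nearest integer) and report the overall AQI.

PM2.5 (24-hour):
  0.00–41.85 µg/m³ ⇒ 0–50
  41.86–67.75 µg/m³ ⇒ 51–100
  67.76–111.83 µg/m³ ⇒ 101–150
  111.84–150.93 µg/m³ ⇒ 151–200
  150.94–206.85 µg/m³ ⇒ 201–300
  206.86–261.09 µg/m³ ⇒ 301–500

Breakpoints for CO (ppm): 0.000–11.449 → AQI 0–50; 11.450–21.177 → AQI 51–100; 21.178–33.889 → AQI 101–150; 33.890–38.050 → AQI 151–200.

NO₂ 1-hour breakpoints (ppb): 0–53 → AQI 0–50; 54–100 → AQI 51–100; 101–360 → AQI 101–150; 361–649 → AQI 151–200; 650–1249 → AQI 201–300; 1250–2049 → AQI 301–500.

PM2.5: 210.40 ∈ [206.86, 261.09] ↔ index [301, 500].
301 + (210.40−206.86)·(500−301)/(261.09−206.86) = 301 + 3.54·199/54.23 ≈ 313.99, so AQI = 314.
CO: row 11.450–21.177 (AQI 51–100). (100−51)·(19.051−11.450)/(21.177−11.450) + 51 = 49·7.601/9.727 + 51 ≈ 89.29 → 89.
NO₂: 1613 lies in 1250–2049, so I_lo=301, I_hi=500, C_lo=1250, C_hi=2049.
(500−301)/(2049−1250) × (1613−1250) + 301 = 199/799 × 363 + 301 ≈ 391.41 → 391.
Sub-indices: PM2.5→314, CO→89, NO₂→391. Overall AQI = max = 391; dominant pollutant is NO₂.

391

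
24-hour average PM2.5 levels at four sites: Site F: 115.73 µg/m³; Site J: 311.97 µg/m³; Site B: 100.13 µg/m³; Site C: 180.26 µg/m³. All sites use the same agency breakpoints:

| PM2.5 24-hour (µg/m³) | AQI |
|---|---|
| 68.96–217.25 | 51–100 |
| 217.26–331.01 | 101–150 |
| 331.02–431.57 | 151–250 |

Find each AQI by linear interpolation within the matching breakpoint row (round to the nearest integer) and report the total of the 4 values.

Site F: row 68.96–217.25 (AQI 51–100). (100−51)·(115.73−68.96)/(217.25−68.96) + 51 = 49·46.77/148.29 + 51 ≈ 66.45 → 66.
Site J: 311.97 lies in 217.26–331.01, so I_lo=101, I_hi=150, C_lo=217.26, C_hi=331.01.
(150−101)/(331.01−217.26) × (311.97−217.26) + 101 = 49/113.75 × 94.71 + 101 ≈ 141.80 → 142.
Site B: 100.13 lies in 68.96–217.25, so I_lo=51, I_hi=100, C_lo=68.96, C_hi=217.25.
(100−51)/(217.25−68.96) × (100.13−68.96) + 51 = 49/148.29 × 31.17 + 51 ≈ 61.30 → 61.
Site C: 180.26 ∈ [68.96, 217.25] ↔ index [51, 100].
51 + (180.26−68.96)·(100−51)/(217.25−68.96) = 51 + 111.30·49/148.29 ≈ 87.78, so AQI = 88.
AQIs: Site F=66, Site J=142, Site B=61, Site C=88. Sum = 66 + 142 + 61 + 88 = 357.

357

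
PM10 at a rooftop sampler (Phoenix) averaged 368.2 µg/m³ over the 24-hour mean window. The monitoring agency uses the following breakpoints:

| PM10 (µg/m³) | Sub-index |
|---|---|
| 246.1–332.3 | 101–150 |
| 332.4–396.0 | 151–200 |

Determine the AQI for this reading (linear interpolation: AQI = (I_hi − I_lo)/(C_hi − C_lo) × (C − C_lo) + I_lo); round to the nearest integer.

PM10: row 332.4–396.0 (AQI 151–200). (200−151)·(368.2−332.4)/(396.0−332.4) + 151 = 49·35.8/63.6 + 151 ≈ 178.58 → 179.
AQI 179 falls in the Unhealthy category.

179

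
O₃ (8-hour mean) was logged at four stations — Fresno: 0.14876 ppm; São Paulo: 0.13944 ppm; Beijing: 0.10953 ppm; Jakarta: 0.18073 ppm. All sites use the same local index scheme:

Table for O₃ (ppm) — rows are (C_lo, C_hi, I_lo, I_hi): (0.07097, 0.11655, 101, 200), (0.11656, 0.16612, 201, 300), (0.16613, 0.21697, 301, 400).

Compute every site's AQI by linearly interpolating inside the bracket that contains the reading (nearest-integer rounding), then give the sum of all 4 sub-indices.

Fresno: 0.14876 ∈ [0.11656, 0.16612] ↔ index [201, 300].
201 + (0.14876−0.11656)·(300−201)/(0.16612−0.11656) = 201 + 0.03220·99/0.04956 ≈ 265.32, so AQI = 265.
São Paulo: row 0.11656–0.16612 (AQI 201–300). (300−201)·(0.13944−0.11656)/(0.16612−0.11656) + 201 = 99·0.02288/0.04956 + 201 ≈ 246.70 → 247.
Beijing: row 0.07097–0.11655 (AQI 101–200). (200−101)·(0.10953−0.07097)/(0.11655−0.07097) + 101 = 99·0.03856/0.04558 + 101 ≈ 184.75 → 185.
Jakarta: 0.18073 lies in 0.16613–0.21697, so I_lo=301, I_hi=400, C_lo=0.16613, C_hi=0.21697.
(400−301)/(0.21697−0.16613) × (0.18073−0.16613) + 301 = 99/0.05084 × 0.01460 + 301 ≈ 329.43 → 329.
AQIs: Fresno=265, São Paulo=247, Beijing=185, Jakarta=329. Sum = 265 + 247 + 185 + 329 = 1026.

1026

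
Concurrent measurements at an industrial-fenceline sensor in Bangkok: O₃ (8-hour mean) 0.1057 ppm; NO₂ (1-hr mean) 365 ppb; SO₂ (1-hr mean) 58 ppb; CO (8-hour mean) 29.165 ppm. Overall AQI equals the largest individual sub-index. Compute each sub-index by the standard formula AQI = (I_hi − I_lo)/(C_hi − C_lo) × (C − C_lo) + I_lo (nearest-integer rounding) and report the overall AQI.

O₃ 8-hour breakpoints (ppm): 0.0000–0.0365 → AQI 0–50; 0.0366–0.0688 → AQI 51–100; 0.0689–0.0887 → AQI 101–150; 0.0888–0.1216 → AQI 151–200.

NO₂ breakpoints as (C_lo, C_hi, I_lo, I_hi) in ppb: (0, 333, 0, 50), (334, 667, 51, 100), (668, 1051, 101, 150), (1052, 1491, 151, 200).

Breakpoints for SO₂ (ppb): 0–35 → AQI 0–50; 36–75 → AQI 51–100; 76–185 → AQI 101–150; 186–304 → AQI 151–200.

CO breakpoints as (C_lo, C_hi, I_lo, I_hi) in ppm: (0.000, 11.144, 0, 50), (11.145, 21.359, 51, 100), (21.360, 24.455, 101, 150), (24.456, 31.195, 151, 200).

O₃: 0.1057 ∈ [0.0888, 0.1216] ↔ index [151, 200].
151 + (0.1057−0.0888)·(200−151)/(0.1216−0.0888) = 151 + 0.0169·49/0.0328 ≈ 176.25, so AQI = 176.
NO₂: 365 lies in 334–667, so I_lo=51, I_hi=100, C_lo=334, C_hi=667.
(100−51)/(667−334) × (365−334) + 51 = 49/333 × 31 + 51 ≈ 55.56 → 56.
SO₂: row 36–75 (AQI 51–100). (100−51)·(58−36)/(75−36) + 51 = 49·22/39 + 51 ≈ 78.64 → 79.
CO: 29.165 lies in 24.456–31.195, so I_lo=151, I_hi=200, C_lo=24.456, C_hi=31.195.
(200−151)/(31.195−24.456) × (29.165−24.456) + 151 = 49/6.739 × 4.709 + 151 ≈ 185.24 → 185.
Sub-indices: O₃→176, NO₂→56, SO₂→79, CO→185. Overall AQI = max = 185; dominant pollutant is CO.

185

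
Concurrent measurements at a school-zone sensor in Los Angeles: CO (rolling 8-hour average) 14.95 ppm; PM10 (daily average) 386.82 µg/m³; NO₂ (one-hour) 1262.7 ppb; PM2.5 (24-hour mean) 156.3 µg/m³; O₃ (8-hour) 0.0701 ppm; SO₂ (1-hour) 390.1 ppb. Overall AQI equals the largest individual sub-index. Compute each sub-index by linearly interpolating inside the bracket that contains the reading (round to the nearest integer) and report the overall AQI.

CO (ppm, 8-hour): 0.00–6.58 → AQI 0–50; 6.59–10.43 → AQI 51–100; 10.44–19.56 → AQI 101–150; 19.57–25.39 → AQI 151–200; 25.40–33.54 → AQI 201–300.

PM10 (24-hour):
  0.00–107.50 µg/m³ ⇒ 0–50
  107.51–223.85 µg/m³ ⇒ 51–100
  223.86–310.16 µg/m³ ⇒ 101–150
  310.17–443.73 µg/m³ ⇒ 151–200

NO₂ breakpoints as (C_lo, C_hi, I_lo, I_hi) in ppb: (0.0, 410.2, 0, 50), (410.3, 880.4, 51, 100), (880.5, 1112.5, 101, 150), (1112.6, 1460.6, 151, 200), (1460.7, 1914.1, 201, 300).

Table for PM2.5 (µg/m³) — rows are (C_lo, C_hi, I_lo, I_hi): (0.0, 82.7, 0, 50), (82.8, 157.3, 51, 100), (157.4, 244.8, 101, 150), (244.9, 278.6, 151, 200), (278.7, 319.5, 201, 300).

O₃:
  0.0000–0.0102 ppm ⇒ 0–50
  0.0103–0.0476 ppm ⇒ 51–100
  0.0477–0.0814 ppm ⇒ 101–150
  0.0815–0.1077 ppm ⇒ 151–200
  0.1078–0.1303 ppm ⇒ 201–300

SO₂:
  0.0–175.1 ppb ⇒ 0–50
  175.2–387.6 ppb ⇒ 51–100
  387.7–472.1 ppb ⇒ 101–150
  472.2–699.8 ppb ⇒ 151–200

179

CO 14.95: bracket 10.44–19.56 → index 101–150; slope 49/9.12, offset 4.51.
AQI = 101 + 49/9.12·4.51 ≈ 125.23 ⇒ 125.
PM10 386.82: bracket 310.17–443.73 → index 151–200; slope 49/133.56, offset 76.65.
AQI = 151 + 49/133.56·76.65 ≈ 179.12 ⇒ 179.
NO₂: row 1112.6–1460.6 (AQI 151–200). (200−151)·(1262.7−1112.6)/(1460.6−1112.6) + 151 = 49·150.1/348.0 + 151 ≈ 172.13 → 172.
PM2.5: 156.3 lies in 82.8–157.3, so I_lo=51, I_hi=100, C_lo=82.8, C_hi=157.3.
(100−51)/(157.3−82.8) × (156.3−82.8) + 51 = 49/74.5 × 73.5 + 51 ≈ 99.34 → 99.
O₃: 0.0701 ∈ [0.0477, 0.0814] ↔ index [101, 150].
101 + (0.0701−0.0477)·(150−101)/(0.0814−0.0477) = 101 + 0.0224·49/0.0337 ≈ 133.57, so AQI = 134.
SO₂: row 387.7–472.1 (AQI 101–150). (150−101)·(390.1−387.7)/(472.1−387.7) + 101 = 49·2.4/84.4 + 101 ≈ 102.39 → 102.
Sub-indices: CO→125, PM10→179, NO₂→172, PM2.5→99, O₃→134, SO₂→102. Overall AQI = max = 179; dominant pollutant is PM10.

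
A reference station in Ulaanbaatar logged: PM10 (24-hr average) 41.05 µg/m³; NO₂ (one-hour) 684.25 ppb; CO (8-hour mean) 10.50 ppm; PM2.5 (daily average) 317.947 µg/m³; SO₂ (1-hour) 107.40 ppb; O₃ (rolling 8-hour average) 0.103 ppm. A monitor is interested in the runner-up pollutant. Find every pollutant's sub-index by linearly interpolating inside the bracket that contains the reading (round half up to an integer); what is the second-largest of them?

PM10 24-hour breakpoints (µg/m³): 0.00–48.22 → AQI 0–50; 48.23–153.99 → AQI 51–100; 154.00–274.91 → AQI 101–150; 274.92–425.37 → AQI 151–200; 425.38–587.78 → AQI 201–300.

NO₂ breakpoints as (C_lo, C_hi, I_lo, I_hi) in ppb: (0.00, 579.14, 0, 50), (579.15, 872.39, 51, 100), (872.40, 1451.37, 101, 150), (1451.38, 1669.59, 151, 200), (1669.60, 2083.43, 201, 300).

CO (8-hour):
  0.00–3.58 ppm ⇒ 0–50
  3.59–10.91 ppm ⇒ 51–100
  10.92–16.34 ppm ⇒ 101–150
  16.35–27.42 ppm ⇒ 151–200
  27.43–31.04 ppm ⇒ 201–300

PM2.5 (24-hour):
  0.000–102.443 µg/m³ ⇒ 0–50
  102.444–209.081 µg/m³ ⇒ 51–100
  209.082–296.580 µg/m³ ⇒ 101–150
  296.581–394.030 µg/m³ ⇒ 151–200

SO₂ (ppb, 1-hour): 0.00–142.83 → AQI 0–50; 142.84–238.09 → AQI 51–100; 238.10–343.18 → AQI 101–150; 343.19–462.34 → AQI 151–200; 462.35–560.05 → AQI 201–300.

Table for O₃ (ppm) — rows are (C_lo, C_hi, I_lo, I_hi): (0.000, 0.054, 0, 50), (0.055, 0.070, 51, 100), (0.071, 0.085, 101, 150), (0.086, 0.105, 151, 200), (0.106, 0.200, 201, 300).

PM10 41.05: bracket 0.00–48.22 → index 0–50; slope 50/48.22, offset 41.05.
AQI = 0 + 50/48.22·41.05 ≈ 42.57 ⇒ 43.
NO₂: 684.25 ∈ [579.15, 872.39] ↔ index [51, 100].
51 + (684.25−579.15)·(100−51)/(872.39−579.15) = 51 + 105.10·49/293.24 ≈ 68.56, so AQI = 69.
CO: 10.50 ∈ [3.59, 10.91] ↔ index [51, 100].
51 + (10.50−3.59)·(100−51)/(10.91−3.59) = 51 + 6.91·49/7.32 ≈ 97.26, so AQI = 97.
PM2.5 317.947: bracket 296.581–394.030 → index 151–200; slope 49/97.449, offset 21.366.
AQI = 151 + 49/97.449·21.366 ≈ 161.74 ⇒ 162.
SO₂: 107.40 lies in 0.00–142.83, so I_lo=0, I_hi=50, C_lo=0.00, C_hi=142.83.
(50−0)/(142.83−0.00) × (107.40−0.00) + 0 = 50/142.83 × 107.40 + 0 ≈ 37.60 → 38.
O₃: row 0.086–0.105 (AQI 151–200). (200−151)·(0.103−0.086)/(0.105−0.086) + 151 = 49·0.017/0.019 + 151 ≈ 194.84 → 195.
Sub-indices: PM10→43, NO₂→69, CO→97, PM2.5→162, SO₂→38, O₃→195. Ranked high→low: 195, 162, 97, 69, 43, 38. Second-highest sub-index = 162.

162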